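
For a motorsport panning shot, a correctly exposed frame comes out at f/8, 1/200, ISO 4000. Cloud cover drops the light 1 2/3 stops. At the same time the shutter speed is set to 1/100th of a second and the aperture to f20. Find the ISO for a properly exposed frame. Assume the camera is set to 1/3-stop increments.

ISO 40000

Scene light: 1 2/3 stops darker.
Shutter speed: 1/200 → 1/160 → 1/125 → 1/100 — 1 stop longer (brighter).
Aperture: f/8 → f/9 → f/10 → f/11 → f/13 → f/14 → f/16 → f/18 → f/20 — 2 2/3 stops stopped down (darker).
Net so far: 3 1/3 stops darker. ISO: 4000 → 5000 → 6400 → 8000 → 10000 → 12800 → 16000 → 20000 → 25600 → 32000 → 40000.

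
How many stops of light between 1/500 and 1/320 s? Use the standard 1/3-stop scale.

1/500 → 1/400 → 1/320 — count the steps: 2 third-stops = 2/3 stop.

2/3 stop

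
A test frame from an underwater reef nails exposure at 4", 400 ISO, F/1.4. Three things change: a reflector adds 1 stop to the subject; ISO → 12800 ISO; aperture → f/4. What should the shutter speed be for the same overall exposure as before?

Scene light: 1 stop brighter.
ISO: 400 → 800 → 1600 → 3200 → 6400 → 12800 — 5 stops higher (brighter).
Aperture: f/1.4 → f/2 → f/2.8 → f/4 — 3 stops smaller aperture (darker).
Net so far: 3 stops brighter. Shutter speed: 4 → 2 → 1 → 1/2.

1/2s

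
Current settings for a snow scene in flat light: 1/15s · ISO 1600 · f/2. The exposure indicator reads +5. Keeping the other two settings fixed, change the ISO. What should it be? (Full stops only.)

ISO 50

Overexposed by 5 stops → need 5 stops darker.
ISO: 1600 → 800 → 400 → 200 → 100 → 50.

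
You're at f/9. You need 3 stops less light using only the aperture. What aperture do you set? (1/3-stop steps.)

Aperture: f/9 → f/10 → f/11 → f/13 → f/14 → f/16 → f/18 → f/20 → f/22 → f/25 — 3 stops smaller aperture (darker).

f/25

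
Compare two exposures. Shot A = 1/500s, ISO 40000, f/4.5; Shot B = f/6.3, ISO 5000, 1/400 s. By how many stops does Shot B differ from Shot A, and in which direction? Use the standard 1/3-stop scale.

Aperture: f/4.5 → f/5 → f/5.6 → f/6.3 — 1 stop smaller aperture (darker).
Shutter speed: 1/500 → 1/400 — 1/3 stop slower (brighter).
ISO: 40000 → 32000 → 25600 → 20000 → 16000 → 12800 → 10000 → 8000 → 6400 → 5000 — 3 stops dropped (darker).
Net: −1 +1/3 −3 = −3 2/3 stops.

3 2/3 stops darker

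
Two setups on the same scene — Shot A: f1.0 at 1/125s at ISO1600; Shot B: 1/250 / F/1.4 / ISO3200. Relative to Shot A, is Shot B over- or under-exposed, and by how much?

1 stop darker

Aperture: f/1.0 → f/1.4 — 1 stop stopped down (darker).
Shutter speed: 1/125 → 1/250 — 1 stop shorter (darker).
ISO: 1600 → 3200 — 1 stop higher (brighter).
Net: −1 −1 +1 = −1 stop.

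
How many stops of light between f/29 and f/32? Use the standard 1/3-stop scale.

f/29 → f/32 — count the steps: 1 third-stops = 1/3 stop.

1/3 stop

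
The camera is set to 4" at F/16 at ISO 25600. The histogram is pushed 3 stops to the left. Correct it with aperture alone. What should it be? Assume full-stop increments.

Underexposed by 3 stops → need 3 stops brighter.
Aperture: f/16 → f/11 → f/8 → f/5.6.

f/5.6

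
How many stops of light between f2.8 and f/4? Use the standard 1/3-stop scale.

f/2.8 → f/3.2 → f/3.5 → f/4 — count the steps: 3 third-stops = 1 stop.

1 stop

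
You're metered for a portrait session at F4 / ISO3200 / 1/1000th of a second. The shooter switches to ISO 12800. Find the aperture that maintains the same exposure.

ISO: 3200 → 6400 → 12800 — 2 stops raised (brighter).
Need 2 stops darker from the aperture: f/4 → f/5.6 → f/8.

f/8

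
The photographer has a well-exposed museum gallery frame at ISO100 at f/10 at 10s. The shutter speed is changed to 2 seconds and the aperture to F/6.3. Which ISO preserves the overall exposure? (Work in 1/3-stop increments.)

Shutter speed: 10 → 8 → 6 → 5 → 4 → 3.2 → 2.5 → 2 — 2 1/3 stops faster (darker).
Aperture: f/10 → f/9 → f/8 → f/7.1 → f/6.3 — 1 1/3 stops opened up (brighter).
Net change so far: 1 stop darker. Offset with the ISO: 100 → 125 → 160 → 200.

ISO 200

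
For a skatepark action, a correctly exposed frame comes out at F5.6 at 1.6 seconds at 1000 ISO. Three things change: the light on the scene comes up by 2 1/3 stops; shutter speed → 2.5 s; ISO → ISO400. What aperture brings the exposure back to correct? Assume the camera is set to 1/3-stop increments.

Scene light: 2 1/3 stops brighter.
Shutter speed: 1.6 → 2 → 2.5 — 2/3 stop longer (brighter).
ISO: 1000 → 800 → 640 → 500 → 400 — 1 1/3 stops lower (darker).
Net so far: 1 2/3 stops brighter. Aperture: f/5.6 → f/6.3 → f/7.1 → f/8 → f/9 → f/10.

f/10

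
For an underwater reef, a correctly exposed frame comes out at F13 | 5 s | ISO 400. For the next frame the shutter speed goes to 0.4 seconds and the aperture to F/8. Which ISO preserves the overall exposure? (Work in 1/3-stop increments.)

ISO 2000

Shutter speed: 5 → 4 → 3.2 → 2.5 → 2 → 1.6 → 1.3 → 1 → 0.8 → 0.6 → 0.5 → 0.4 — 3 2/3 stops shorter (darker).
Aperture: f/13 → f/11 → f/10 → f/9 → f/8 — 1 1/3 stops larger aperture (brighter).
Net change so far: 2 1/3 stops darker. Offset with the ISO: 400 → 500 → 640 → 800 → 1000 → 1250 → 1600 → 2000.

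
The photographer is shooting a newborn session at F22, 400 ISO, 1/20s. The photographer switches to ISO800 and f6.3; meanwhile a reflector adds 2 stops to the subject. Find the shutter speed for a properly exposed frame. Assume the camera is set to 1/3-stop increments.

1/2000s

Scene light: 2 stops brighter.
ISO: 400 → 500 → 640 → 800 — 1 stop higher (brighter).
Aperture: f/22 → f/20 → f/18 → f/16 → f/14 → f/13 → f/11 → f/10 → f/9 → f/8 → f/7.1 → f/6.3 — 3 2/3 stops opened up (brighter).
Net so far: 6 2/3 stops brighter. Shutter speed: 1/20 → 1/25 → 1/30 → 1/40 → 1/50 → 1/60 → 1/80 → 1/100 → 1/125 → 1/160 → 1/200 → 1/250 → 1/320 → 1/400 → 1/500 → 1/640 → 1/800 → 1/1000 → 1/1250 → 1/1600 → 1/2000.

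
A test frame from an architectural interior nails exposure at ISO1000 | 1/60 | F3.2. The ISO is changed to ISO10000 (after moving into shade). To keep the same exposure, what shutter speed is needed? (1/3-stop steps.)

1/640s

ISO: 1000 → 1250 → 1600 → 2000 → 2500 → 3200 → 4000 → 5000 → 6400 → 8000 → 10000 — 3 1/3 stops raised (brighter).
Need 3 1/3 stops darker from the shutter speed: 1/60 → 1/80 → 1/100 → 1/125 → 1/160 → 1/200 → 1/250 → 1/320 → 1/400 → 1/500 → 1/640.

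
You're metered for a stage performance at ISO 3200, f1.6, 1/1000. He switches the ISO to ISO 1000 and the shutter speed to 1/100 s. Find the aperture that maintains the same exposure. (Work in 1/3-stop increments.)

f/2.8

ISO: 3200 → 2500 → 2000 → 1600 → 1250 → 1000 — 1 2/3 stops lower (darker).
Shutter speed: 1/1000 → 1/800 → 1/640 → 1/500 → 1/400 → 1/320 → 1/250 → 1/200 → 1/160 → 1/125 → 1/100 — 3 1/3 stops longer (brighter).
Net change so far: 1 2/3 stops brighter. Offset with the aperture: f/1.6 → f/1.8 → f/2 → f/2.2 → f/2.5 → f/2.8.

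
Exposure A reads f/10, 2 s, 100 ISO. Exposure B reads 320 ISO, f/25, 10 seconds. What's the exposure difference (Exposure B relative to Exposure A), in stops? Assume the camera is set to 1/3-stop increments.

1 1/3 stops brighter

Aperture: f/10 → f/11 → f/13 → f/14 → f/16 → f/18 → f/20 → f/22 → f/25 — 2 2/3 stops stopped down (darker).
Shutter speed: 2 → 2.5 → 3.2 → 4 → 5 → 6 → 8 → 10 — 2 1/3 stops longer (brighter).
ISO: 100 → 125 → 160 → 200 → 250 → 320 — 1 2/3 stops raised (brighter).
Net: −2 2/3 +2 1/3 +1 2/3 = +1 1/3 stops.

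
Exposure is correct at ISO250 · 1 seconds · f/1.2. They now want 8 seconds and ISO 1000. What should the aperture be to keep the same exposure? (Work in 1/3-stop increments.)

f/7.1

Shutter speed: 1 → 1.3 → 1.6 → 2 → 2.5 → 3.2 → 4 → 5 → 6 → 8 — 3 stops slower (brighter).
ISO: 250 → 320 → 400 → 500 → 640 → 800 → 1000 — 2 stops raised (brighter).
Net change so far: 5 stops brighter. Offset with the aperture: f/1.2 → f/1.4 → f/1.6 → f/1.8 → f/2 → f/2.2 → f/2.5 → f/2.8 → f/3.2 → f/3.5 → f/4 → f/4.5 → f/5 → f/5.6 → f/6.3 → f/7.1.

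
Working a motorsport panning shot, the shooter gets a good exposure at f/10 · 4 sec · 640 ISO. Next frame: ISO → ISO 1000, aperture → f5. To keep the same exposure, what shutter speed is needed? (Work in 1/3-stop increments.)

0.6 s

ISO: 640 → 800 → 1000 — 2/3 stop higher (brighter).
Aperture: f/10 → f/9 → f/8 → f/7.1 → f/6.3 → f/5.6 → f/5 — 2 stops larger aperture (brighter).
Net change so far: 2 2/3 stops brighter. Offset with the shutter speed: 4 → 3.2 → 2.5 → 2 → 1.6 → 1.3 → 1 → 0.8 → 0.6.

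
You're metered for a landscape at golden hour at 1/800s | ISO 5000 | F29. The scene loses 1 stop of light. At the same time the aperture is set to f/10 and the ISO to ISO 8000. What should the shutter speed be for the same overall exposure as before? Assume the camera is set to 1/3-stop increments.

1/5000s

Scene light: 1 stop darker.
Aperture: f/29 → f/25 → f/22 → f/20 → f/18 → f/16 → f/14 → f/13 → f/11 → f/10 — 3 stops opened up (brighter).
ISO: 5000 → 6400 → 8000 — 2/3 stop higher (brighter).
Net so far: 2 2/3 stops brighter. Shutter speed: 1/800 → 1/1000 → 1/1250 → 1/1600 → 1/2000 → 1/2500 → 1/3200 → 1/4000 → 1/5000.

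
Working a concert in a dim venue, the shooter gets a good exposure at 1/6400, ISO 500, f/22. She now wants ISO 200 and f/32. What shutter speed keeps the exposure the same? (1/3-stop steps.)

1/1250s

ISO: 500 → 400 → 320 → 250 → 200 — 1 1/3 stops dropped (darker).
Aperture: f/22 → f/25 → f/29 → f/32 — 1 stop narrower (darker).
Net change so far: 2 1/3 stops darker. Offset with the shutter speed: 1/6400 → 1/5000 → 1/4000 → 1/3200 → 1/2500 → 1/2000 → 1/1600 → 1/1250.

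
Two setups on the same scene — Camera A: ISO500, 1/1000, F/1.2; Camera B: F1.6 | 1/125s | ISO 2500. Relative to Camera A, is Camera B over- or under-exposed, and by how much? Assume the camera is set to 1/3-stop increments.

4 2/3 stops brighter

Aperture: f/1.2 → f/1.4 → f/1.6 — 2/3 stop stopped down (darker).
Shutter speed: 1/1000 → 1/800 → 1/640 → 1/500 → 1/400 → 1/320 → 1/250 → 1/200 → 1/160 → 1/125 — 3 stops longer (brighter).
ISO: 500 → 640 → 800 → 1000 → 1250 → 1600 → 2000 → 2500 — 2 1/3 stops raised (brighter).
Net: −2/3 +3 +2 1/3 = +4 2/3 stops.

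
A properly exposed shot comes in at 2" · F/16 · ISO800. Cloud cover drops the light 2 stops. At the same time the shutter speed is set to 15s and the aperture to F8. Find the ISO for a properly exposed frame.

Scene light: 2 stops darker.
Shutter speed: 2 → 4 → 8 → 15 — 3 stops slower (brighter).
Aperture: f/16 → f/11 → f/8 — 2 stops wider (brighter).
Net so far: 3 stops brighter. ISO: 800 → 400 → 200 → 100.

ISO 100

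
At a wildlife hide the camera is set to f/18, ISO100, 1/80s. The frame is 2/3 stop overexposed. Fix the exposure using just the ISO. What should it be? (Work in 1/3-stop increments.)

Overexposed by 2/3 stop → need 2/3 stop darker.
ISO: 100 → 80 → 64.

ISO 64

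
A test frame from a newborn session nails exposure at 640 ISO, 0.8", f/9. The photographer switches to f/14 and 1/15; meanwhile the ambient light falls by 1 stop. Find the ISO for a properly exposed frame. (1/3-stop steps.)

Scene light: 1 stop darker.
Aperture: f/9 → f/10 → f/11 → f/13 → f/14 — 1 1/3 stops smaller aperture (darker).
Shutter speed: 0.8 → 0.6 → 0.5 → 0.4 → 0.3 → 1/4 → 1/5 → 1/6 → 1/8 → 1/10 → 1/13 → 1/15 — 3 2/3 stops shorter (darker).
Net so far: 6 stops darker. ISO: 640 → 800 → 1000 → 1250 → 1600 → 2000 → 2500 → 3200 → 4000 → 5000 → 6400 → 8000 → 10000 → 12800 → 16000 → 20000 → 25600 → 32000 → 40000.

ISO 40000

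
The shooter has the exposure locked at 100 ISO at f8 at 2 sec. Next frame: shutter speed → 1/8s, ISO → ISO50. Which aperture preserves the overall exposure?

f/1.4

Shutter speed: 2 → 1 → 1/2 → 1/4 → 1/8 — 4 stops shorter (darker).
ISO: 100 → 50 — 1 stop lower (darker).
Net change so far: 5 stops darker. Offset with the aperture: f/8 → f/5.6 → f/4 → f/2.8 → f/2 → f/1.4.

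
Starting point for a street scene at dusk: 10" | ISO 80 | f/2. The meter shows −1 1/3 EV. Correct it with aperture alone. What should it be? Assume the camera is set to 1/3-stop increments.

f/1.2

Underexposed by 1 1/3 stops → need 1 1/3 stops brighter.
Aperture: f/2 → f/1.8 → f/1.6 → f/1.4 → f/1.2.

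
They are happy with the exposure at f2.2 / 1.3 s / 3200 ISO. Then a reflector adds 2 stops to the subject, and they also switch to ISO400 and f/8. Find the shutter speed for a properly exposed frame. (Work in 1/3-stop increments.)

Scene light: 2 stops brighter.
ISO: 3200 → 2500 → 2000 → 1600 → 1250 → 1000 → 800 → 640 → 500 → 400 — 3 stops lower (darker).
Aperture: f/2.2 → f/2.5 → f/2.8 → f/3.2 → f/3.5 → f/4 → f/4.5 → f/5 → f/5.6 → f/6.3 → f/7.1 → f/8 — 3 2/3 stops stopped down (darker).
Net so far: 4 2/3 stops darker. Shutter speed: 1.3 → 1.6 → 2 → 2.5 → 3.2 → 4 → 5 → 6 → 8 → 10 → 13 → 15 → 20 → 25 → 30.

30 s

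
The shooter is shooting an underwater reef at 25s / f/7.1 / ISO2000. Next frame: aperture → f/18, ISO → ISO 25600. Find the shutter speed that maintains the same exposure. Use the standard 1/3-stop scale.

Aperture: f/7.1 → f/8 → f/9 → f/10 → f/11 → f/13 → f/14 → f/16 → f/18 — 2 2/3 stops stopped down (darker).
ISO: 2000 → 2500 → 3200 → 4000 → 5000 → 6400 → 8000 → 10000 → 12800 → 16000 → 20000 → 25600 — 3 2/3 stops higher (brighter).
Net change so far: 1 stop brighter. Offset with the shutter speed: 25 → 20 → 15 → 13.

13 s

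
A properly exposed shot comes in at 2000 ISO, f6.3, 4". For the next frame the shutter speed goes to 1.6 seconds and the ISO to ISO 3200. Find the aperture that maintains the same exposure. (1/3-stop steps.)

Shutter speed: 4 → 3.2 → 2.5 → 2 → 1.6 — 1 1/3 stops faster (darker).
ISO: 2000 → 2500 → 3200 — 2/3 stop higher (brighter).
Net change so far: 2/3 stop darker. Offset with the aperture: f/6.3 → f/5.6 → f/5.

f/5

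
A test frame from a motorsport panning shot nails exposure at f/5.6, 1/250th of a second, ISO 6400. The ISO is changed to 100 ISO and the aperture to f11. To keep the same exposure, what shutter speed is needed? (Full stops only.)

ISO: 6400 → 3200 → 1600 → 800 → 400 → 200 → 100 — 6 stops lower (darker).
Aperture: f/5.6 → f/8 → f/11 — 2 stops stopped down (darker).
Net change so far: 8 stops darker. Offset with the shutter speed: 1/250 → 1/125 → 1/60 → 1/30 → 1/15 → 1/8 → 1/4 → 1/2 → 1.

1 s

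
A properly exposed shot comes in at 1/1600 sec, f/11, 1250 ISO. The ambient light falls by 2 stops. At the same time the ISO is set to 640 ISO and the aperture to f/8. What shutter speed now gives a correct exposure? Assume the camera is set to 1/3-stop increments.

1/400s

Scene light: 2 stops darker.
ISO: 1250 → 1000 → 800 → 640 — 1 stop dropped (darker).
Aperture: f/11 → f/10 → f/9 → f/8 — 1 stop larger aperture (brighter).
Net so far: 2 stops darker. Shutter speed: 1/1600 → 1/1250 → 1/1000 → 1/800 → 1/640 → 1/500 → 1/400.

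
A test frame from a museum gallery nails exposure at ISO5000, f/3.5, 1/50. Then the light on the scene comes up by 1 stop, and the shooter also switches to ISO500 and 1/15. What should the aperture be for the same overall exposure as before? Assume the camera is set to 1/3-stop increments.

f/2.8

Scene light: 1 stop brighter.
ISO: 5000 → 4000 → 3200 → 2500 → 2000 → 1600 → 1250 → 1000 → 800 → 640 → 500 — 3 1/3 stops lower (darker).
Shutter speed: 1/50 → 1/40 → 1/30 → 1/25 → 1/20 → 1/15 — 1 2/3 stops longer (brighter).
Net so far: 2/3 stop darker. Aperture: f/3.5 → f/3.2 → f/2.8.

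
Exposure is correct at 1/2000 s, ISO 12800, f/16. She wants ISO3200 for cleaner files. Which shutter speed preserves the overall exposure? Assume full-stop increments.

ISO: 12800 → 6400 → 3200 — 2 stops dropped (darker).
Need 2 stops brighter from the shutter speed: 1/2000 → 1/1000 → 1/500.

1/500s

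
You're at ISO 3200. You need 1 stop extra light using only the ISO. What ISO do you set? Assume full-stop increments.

ISO 6400

ISO: 3200 → 6400 — 1 stop higher (brighter).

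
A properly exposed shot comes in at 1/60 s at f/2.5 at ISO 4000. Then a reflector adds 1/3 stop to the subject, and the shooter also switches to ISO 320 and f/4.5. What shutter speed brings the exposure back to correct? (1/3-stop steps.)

0.5 s

Scene light: 1/3 stop brighter.
ISO: 4000 → 3200 → 2500 → 2000 → 1600 → 1250 → 1000 → 800 → 640 → 500 → 400 → 320 — 3 2/3 stops lower (darker).
Aperture: f/2.5 → f/2.8 → f/3.2 → f/3.5 → f/4 → f/4.5 — 1 2/3 stops stopped down (darker).
Net so far: 5 stops darker. Shutter speed: 1/60 → 1/50 → 1/40 → 1/30 → 1/25 → 1/20 → 1/15 → 1/13 → 1/10 → 1/8 → 1/6 → 1/5 → 1/4 → 0.3 → 0.4 → 0.5.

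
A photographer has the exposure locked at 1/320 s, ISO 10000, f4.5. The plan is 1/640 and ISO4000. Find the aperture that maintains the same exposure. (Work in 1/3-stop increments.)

f/2

Shutter speed: 1/320 → 1/400 → 1/500 → 1/640 — 1 stop shorter (darker).
ISO: 10000 → 8000 → 6400 → 5000 → 4000 — 1 1/3 stops dropped (darker).
Net change so far: 2 1/3 stops darker. Offset with the aperture: f/4.5 → f/4 → f/3.5 → f/3.2 → f/2.8 → f/2.5 → f/2.2 → f/2.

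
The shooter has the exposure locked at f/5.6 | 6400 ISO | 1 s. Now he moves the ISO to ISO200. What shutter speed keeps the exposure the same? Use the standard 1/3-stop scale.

30 s

ISO: 6400 → 5000 → 4000 → 3200 → 2500 → 2000 → 1600 → 1250 → 1000 → 800 → 640 → 500 → 400 → 320 → 250 → 200 — 5 stops lower (darker).
Need 5 stops brighter from the shutter speed: 1 → 1.3 → 1.6 → 2 → 2.5 → 3.2 → 4 → 5 → 6 → 8 → 10 → 13 → 15 → 20 → 25 → 30.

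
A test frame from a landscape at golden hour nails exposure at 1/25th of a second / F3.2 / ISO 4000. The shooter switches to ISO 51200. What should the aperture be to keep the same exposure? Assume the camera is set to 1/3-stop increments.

ISO: 4000 → 5000 → 6400 → 8000 → 10000 → 12800 → 16000 → 20000 → 25600 → 32000 → 40000 → 51200 — 3 2/3 stops raised (brighter).
Need 3 2/3 stops darker from the aperture: f/3.2 → f/3.5 → f/4 → f/4.5 → f/5 → f/5.6 → f/6.3 → f/7.1 → f/8 → f/9 → f/10 → f/11.

f/11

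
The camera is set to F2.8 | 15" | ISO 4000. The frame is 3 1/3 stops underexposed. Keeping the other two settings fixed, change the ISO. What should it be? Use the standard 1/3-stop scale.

Underexposed by 3 1/3 stops → need 3 1/3 stops brighter.
ISO: 4000 → 5000 → 6400 → 8000 → 10000 → 12800 → 16000 → 20000 → 25600 → 32000 → 40000.

ISO 40000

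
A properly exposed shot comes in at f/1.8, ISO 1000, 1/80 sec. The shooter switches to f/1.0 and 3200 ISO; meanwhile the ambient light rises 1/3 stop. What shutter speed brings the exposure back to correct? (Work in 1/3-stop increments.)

Scene light: 1/3 stop brighter.
Aperture: f/1.8 → f/1.6 → f/1.4 → f/1.2 → f/1.1 → f/1.0 — 1 2/3 stops opened up (brighter).
ISO: 1000 → 1250 → 1600 → 2000 → 2500 → 3200 — 1 2/3 stops raised (brighter).
Net so far: 3 2/3 stops brighter. Shutter speed: 1/80 → 1/100 → 1/125 → 1/160 → 1/200 → 1/250 → 1/320 → 1/400 → 1/500 → 1/640 → 1/800 → 1/1000.

1/1000s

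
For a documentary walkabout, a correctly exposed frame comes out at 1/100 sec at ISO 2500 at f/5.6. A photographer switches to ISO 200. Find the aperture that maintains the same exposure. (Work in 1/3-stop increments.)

ISO: 2500 → 2000 → 1600 → 1250 → 1000 → 800 → 640 → 500 → 400 → 320 → 250 → 200 — 3 2/3 stops lower (darker).
Need 3 2/3 stops brighter from the aperture: f/5.6 → f/5 → f/4.5 → f/4 → f/3.5 → f/3.2 → f/2.8 → f/2.5 → f/2.2 → f/2 → f/1.8 → f/1.6.

f/1.6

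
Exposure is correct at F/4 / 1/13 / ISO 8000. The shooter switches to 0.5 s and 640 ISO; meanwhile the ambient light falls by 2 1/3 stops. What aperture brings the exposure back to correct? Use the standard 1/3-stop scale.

Scene light: 2 1/3 stops darker.
Shutter speed: 1/13 → 1/10 → 1/8 → 1/6 → 1/5 → 1/4 → 0.3 → 0.4 → 0.5 — 2 2/3 stops slower (brighter).
ISO: 8000 → 6400 → 5000 → 4000 → 3200 → 2500 → 2000 → 1600 → 1250 → 1000 → 800 → 640 — 3 2/3 stops lower (darker).
Net so far: 3 1/3 stops darker. Aperture: f/4 → f/3.5 → f/3.2 → f/2.8 → f/2.5 → f/2.2 → f/2 → f/1.8 → f/1.6 → f/1.4 → f/1.2.

f/1.2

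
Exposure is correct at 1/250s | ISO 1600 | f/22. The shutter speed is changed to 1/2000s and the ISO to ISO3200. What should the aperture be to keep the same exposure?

f/11

Shutter speed: 1/250 → 1/500 → 1/1000 → 1/2000 — 3 stops faster (darker).
ISO: 1600 → 3200 — 1 stop higher (brighter).
Net change so far: 2 stops darker. Offset with the aperture: f/22 → f/16 → f/11.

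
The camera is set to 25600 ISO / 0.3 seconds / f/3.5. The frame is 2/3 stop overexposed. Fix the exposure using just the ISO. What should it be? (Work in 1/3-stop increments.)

ISO 16000

Overexposed by 2/3 stop → need 2/3 stop darker.
ISO: 25600 → 20000 → 16000.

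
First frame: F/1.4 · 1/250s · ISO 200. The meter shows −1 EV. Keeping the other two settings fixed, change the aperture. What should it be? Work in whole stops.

f/1.0

Underexposed by 1 stop → need 1 stop brighter.
Aperture: f/1.4 → f/1.0.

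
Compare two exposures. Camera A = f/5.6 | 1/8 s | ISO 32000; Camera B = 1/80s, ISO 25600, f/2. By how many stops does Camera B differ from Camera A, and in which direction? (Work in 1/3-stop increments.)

Aperture: f/5.6 → f/5 → f/4.5 → f/4 → f/3.5 → f/3.2 → f/2.8 → f/2.5 → f/2.2 → f/2 — 3 stops larger aperture (brighter).
Shutter speed: 1/8 → 1/10 → 1/13 → 1/15 → 1/20 → 1/25 → 1/30 → 1/40 → 1/50 → 1/60 → 1/80 — 3 1/3 stops faster (darker).
ISO: 32000 → 25600 — 1/3 stop dropped (darker).
Net: +3 −3 1/3 −1/3 = −2/3 stops.

2/3 stop darker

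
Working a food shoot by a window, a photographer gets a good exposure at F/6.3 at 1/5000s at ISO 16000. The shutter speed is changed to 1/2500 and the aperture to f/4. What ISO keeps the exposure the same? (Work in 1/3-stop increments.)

Shutter speed: 1/5000 → 1/4000 → 1/3200 → 1/2500 — 1 stop longer (brighter).
Aperture: f/6.3 → f/5.6 → f/5 → f/4.5 → f/4 — 1 1/3 stops wider (brighter).
Net change so far: 2 1/3 stops brighter. Offset with the ISO: 16000 → 12800 → 10000 → 8000 → 6400 → 5000 → 4000 → 3200.

ISO 3200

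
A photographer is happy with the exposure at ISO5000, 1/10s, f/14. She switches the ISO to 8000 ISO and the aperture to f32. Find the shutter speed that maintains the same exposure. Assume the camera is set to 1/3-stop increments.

ISO: 5000 → 6400 → 8000 — 2/3 stop higher (brighter).
Aperture: f/14 → f/16 → f/18 → f/20 → f/22 → f/25 → f/29 → f/32 — 2 1/3 stops narrower (darker).
Net change so far: 1 2/3 stops darker. Offset with the shutter speed: 1/10 → 1/8 → 1/6 → 1/5 → 1/4 → 0.3.

0.3 s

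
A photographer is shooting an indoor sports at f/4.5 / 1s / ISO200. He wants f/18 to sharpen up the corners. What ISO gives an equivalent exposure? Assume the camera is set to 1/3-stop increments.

ISO 3200

Aperture: f/4.5 → f/5 → f/5.6 → f/6.3 → f/7.1 → f/8 → f/9 → f/10 → f/11 → f/13 → f/14 → f/16 → f/18 — 4 stops stopped down (darker).
Need 4 stops brighter from the ISO: 200 → 250 → 320 → 400 → 500 → 640 → 800 → 1000 → 1250 → 1600 → 2000 → 2500 → 3200.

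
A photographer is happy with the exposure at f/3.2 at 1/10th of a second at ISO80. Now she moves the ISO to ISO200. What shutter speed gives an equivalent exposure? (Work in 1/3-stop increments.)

1/25s

ISO: 80 → 100 → 125 → 160 → 200 — 1 1/3 stops higher (brighter).
Need 1 1/3 stops darker from the shutter speed: 1/10 → 1/13 → 1/15 → 1/20 → 1/25.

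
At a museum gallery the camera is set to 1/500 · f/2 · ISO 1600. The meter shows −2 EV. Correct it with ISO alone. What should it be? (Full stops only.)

ISO 6400

Underexposed by 2 stops → need 2 stops brighter.
ISO: 1600 → 3200 → 6400.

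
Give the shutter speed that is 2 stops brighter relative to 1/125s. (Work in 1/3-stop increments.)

1/30s

Shutter speed: 1/125 → 1/100 → 1/80 → 1/60 → 1/50 → 1/40 → 1/30 — 2 stops longer (brighter).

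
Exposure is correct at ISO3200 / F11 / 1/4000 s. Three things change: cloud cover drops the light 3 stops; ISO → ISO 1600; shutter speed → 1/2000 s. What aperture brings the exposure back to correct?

f/4

Scene light: 3 stops darker.
ISO: 3200 → 1600 — 1 stop lower (darker).
Shutter speed: 1/4000 → 1/2000 — 1 stop slower (brighter).
Net so far: 3 stops darker. Aperture: f/11 → f/8 → f/5.6 → f/4.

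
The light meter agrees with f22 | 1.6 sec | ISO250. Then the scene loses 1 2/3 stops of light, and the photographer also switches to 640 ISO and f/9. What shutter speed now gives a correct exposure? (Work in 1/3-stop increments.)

0.3 s

Scene light: 1 2/3 stops darker.
ISO: 250 → 320 → 400 → 500 → 640 — 1 1/3 stops higher (brighter).
Aperture: f/22 → f/20 → f/18 → f/16 → f/14 → f/13 → f/11 → f/10 → f/9 — 2 2/3 stops larger aperture (brighter).
Net so far: 2 1/3 stops brighter. Shutter speed: 1.6 → 1.3 → 1 → 0.8 → 0.6 → 0.5 → 0.4 → 0.3.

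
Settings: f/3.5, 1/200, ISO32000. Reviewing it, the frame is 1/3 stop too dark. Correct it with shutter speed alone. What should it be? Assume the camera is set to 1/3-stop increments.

Underexposed by 1/3 stop → need 1/3 stop brighter.
Shutter speed: 1/200 → 1/160.

1/160s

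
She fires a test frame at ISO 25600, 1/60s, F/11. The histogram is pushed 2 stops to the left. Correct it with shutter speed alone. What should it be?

Underexposed by 2 stops → need 2 stops brighter.
Shutter speed: 1/60 → 1/30 → 1/15.

1/15s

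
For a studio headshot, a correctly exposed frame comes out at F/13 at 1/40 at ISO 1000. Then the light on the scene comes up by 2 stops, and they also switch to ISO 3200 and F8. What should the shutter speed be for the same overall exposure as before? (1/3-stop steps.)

Scene light: 2 stops brighter.
ISO: 1000 → 1250 → 1600 → 2000 → 2500 → 3200 — 1 2/3 stops higher (brighter).
Aperture: f/13 → f/11 → f/10 → f/9 → f/8 — 1 1/3 stops larger aperture (brighter).
Net so far: 5 stops brighter. Shutter speed: 1/40 → 1/50 → 1/60 → 1/80 → 1/100 → 1/125 → 1/160 → 1/200 → 1/250 → 1/320 → 1/400 → 1/500 → 1/640 → 1/800 → 1/1000 → 1/1250.

1/1250s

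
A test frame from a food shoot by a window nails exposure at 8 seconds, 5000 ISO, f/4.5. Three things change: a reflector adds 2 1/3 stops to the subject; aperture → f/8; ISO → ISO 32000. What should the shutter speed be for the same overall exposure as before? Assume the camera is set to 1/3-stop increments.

Scene light: 2 1/3 stops brighter.
Aperture: f/4.5 → f/5 → f/5.6 → f/6.3 → f/7.1 → f/8 — 1 2/3 stops smaller aperture (darker).
ISO: 5000 → 6400 → 8000 → 10000 → 12800 → 16000 → 20000 → 25600 → 32000 — 2 2/3 stops raised (brighter).
Net so far: 3 1/3 stops brighter. Shutter speed: 8 → 6 → 5 → 4 → 3.2 → 2.5 → 2 → 1.6 → 1.3 → 1 → 0.8.

0.8 s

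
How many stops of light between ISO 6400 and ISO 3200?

1 stop

6400 → 3200 — count the steps: 1 stop.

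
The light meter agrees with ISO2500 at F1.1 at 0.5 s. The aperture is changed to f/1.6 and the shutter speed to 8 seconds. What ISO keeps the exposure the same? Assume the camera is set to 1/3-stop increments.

ISO 320

Aperture: f/1.1 → f/1.2 → f/1.4 → f/1.6 — 1 stop narrower (darker).
Shutter speed: 0.5 → 0.6 → 0.8 → 1 → 1.3 → 1.6 → 2 → 2.5 → 3.2 → 4 → 5 → 6 → 8 — 4 stops slower (brighter).
Net change so far: 3 stops brighter. Offset with the ISO: 2500 → 2000 → 1600 → 1250 → 1000 → 800 → 640 → 500 → 400 → 320.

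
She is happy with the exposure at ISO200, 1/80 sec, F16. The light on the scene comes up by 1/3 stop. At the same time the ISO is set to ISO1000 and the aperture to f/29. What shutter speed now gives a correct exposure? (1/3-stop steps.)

1/160s

Scene light: 1/3 stop brighter.
ISO: 200 → 250 → 320 → 400 → 500 → 640 → 800 → 1000 — 2 1/3 stops higher (brighter).
Aperture: f/16 → f/18 → f/20 → f/22 → f/25 → f/29 — 1 2/3 stops narrower (darker).
Net so far: 1 stop brighter. Shutter speed: 1/80 → 1/100 → 1/125 → 1/160.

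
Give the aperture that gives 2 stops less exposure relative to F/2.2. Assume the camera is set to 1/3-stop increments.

Aperture: f/2.2 → f/2.5 → f/2.8 → f/3.2 → f/3.5 → f/4 → f/4.5 — 2 stops narrower (darker).

f/4.5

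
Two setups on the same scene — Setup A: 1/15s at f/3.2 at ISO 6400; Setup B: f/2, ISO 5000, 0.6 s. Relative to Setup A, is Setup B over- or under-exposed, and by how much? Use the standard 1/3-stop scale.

4 1/3 stops brighter

Aperture: f/3.2 → f/2.8 → f/2.5 → f/2.2 → f/2 — 1 1/3 stops opened up (brighter).
Shutter speed: 1/15 → 1/13 → 1/10 → 1/8 → 1/6 → 1/5 → 1/4 → 0.3 → 0.4 → 0.5 → 0.6 — 3 1/3 stops slower (brighter).
ISO: 6400 → 5000 — 1/3 stop lower (darker).
Net: +1 1/3 +3 1/3 −1/3 = +4 1/3 stops.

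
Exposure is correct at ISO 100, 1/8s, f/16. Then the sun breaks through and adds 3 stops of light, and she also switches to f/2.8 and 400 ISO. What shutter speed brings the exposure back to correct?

1/8000s

Scene light: 3 stops brighter.
Aperture: f/16 → f/11 → f/8 → f/5.6 → f/4 → f/2.8 — 5 stops opened up (brighter).
ISO: 100 → 200 → 400 — 2 stops higher (brighter).
Net so far: 10 stops brighter. Shutter speed: 1/8 → 1/15 → 1/30 → 1/60 → 1/125 → 1/250 → 1/500 → 1/1000 → 1/2000 → 1/4000 → 1/8000.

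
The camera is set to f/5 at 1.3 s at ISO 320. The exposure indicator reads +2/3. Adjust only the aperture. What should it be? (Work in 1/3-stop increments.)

f/6.3

Overexposed by 2/3 stop → need 2/3 stop darker.
Aperture: f/5 → f/5.6 → f/6.3.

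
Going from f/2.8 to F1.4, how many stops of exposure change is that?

f/2.8 → f/2 → f/1.4 — count the steps: 2 stops.

2 stops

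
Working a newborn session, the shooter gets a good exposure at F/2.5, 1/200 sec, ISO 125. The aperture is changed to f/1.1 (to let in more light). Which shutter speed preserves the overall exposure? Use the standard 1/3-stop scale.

Aperture: f/2.5 → f/2.2 → f/2 → f/1.8 → f/1.6 → f/1.4 → f/1.2 → f/1.1 — 2 1/3 stops wider (brighter).
Need 2 1/3 stops darker from the shutter speed: 1/200 → 1/250 → 1/320 → 1/400 → 1/500 → 1/640 → 1/800 → 1/1000.

1/1000s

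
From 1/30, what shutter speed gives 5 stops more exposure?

1 s

Shutter speed: 1/30 → 1/15 → 1/8 → 1/4 → 1/2 → 1 — 5 stops slower (brighter).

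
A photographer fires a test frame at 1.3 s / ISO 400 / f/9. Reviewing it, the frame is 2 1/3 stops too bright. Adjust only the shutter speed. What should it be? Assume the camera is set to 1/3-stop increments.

1/4s

Overexposed by 2 1/3 stops → need 2 1/3 stops darker.
Shutter speed: 1.3 → 1 → 0.8 → 0.6 → 0.5 → 0.4 → 0.3 → 1/4.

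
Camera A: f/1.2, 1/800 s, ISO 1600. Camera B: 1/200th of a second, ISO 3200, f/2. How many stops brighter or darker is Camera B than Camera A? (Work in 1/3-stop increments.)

1 2/3 stops brighter

Aperture: f/1.2 → f/1.4 → f/1.6 → f/1.8 → f/2 — 1 1/3 stops stopped down (darker).
Shutter speed: 1/800 → 1/640 → 1/500 → 1/400 → 1/320 → 1/250 → 1/200 — 2 stops slower (brighter).
ISO: 1600 → 2000 → 2500 → 3200 — 1 stop raised (brighter).
Net: −1 1/3 +2 +1 = +1 2/3 stops.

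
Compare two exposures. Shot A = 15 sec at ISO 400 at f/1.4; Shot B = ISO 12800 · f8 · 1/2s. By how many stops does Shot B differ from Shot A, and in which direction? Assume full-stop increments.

5 stops darker

Aperture: f/1.4 → f/2 → f/2.8 → f/4 → f/5.6 → f/8 — 5 stops narrower (darker).
Shutter speed: 15 → 8 → 4 → 2 → 1 → 1/2 — 5 stops shorter (darker).
ISO: 400 → 800 → 1600 → 3200 → 6400 → 12800 — 5 stops higher (brighter).
Net: −5 −5 +5 = −5 stops.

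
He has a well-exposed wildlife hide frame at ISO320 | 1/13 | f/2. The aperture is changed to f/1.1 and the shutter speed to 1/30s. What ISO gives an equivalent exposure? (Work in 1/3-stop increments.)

Aperture: f/2 → f/1.8 → f/1.6 → f/1.4 → f/1.2 → f/1.1 — 1 2/3 stops larger aperture (brighter).
Shutter speed: 1/13 → 1/15 → 1/20 → 1/25 → 1/30 — 1 1/3 stops shorter (darker).
Net change so far: 1/3 stop brighter. Offset with the ISO: 320 → 250.

ISO 250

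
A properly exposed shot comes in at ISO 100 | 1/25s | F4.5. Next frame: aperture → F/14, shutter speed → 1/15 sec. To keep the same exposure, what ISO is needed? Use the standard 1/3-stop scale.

Aperture: f/4.5 → f/5 → f/5.6 → f/6.3 → f/7.1 → f/8 → f/9 → f/10 → f/11 → f/13 → f/14 — 3 1/3 stops narrower (darker).
Shutter speed: 1/25 → 1/20 → 1/15 — 2/3 stop longer (brighter).
Net change so far: 2 2/3 stops darker. Offset with the ISO: 100 → 125 → 160 → 200 → 250 → 320 → 400 → 500 → 640.

ISO 640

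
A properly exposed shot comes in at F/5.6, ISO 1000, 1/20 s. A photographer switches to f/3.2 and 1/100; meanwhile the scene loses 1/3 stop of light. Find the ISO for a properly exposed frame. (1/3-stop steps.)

Scene light: 1/3 stop darker.
Aperture: f/5.6 → f/5 → f/4.5 → f/4 → f/3.5 → f/3.2 — 1 2/3 stops wider (brighter).
Shutter speed: 1/20 → 1/25 → 1/30 → 1/40 → 1/50 → 1/60 → 1/80 → 1/100 — 2 1/3 stops faster (darker).
Net so far: 1 stop darker. ISO: 1000 → 1250 → 1600 → 2000.

ISO 2000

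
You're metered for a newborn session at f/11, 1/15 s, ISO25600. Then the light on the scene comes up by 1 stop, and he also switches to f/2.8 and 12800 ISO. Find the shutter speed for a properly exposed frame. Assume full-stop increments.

Scene light: 1 stop brighter.
Aperture: f/11 → f/8 → f/5.6 → f/4 → f/2.8 — 4 stops larger aperture (brighter).
ISO: 25600 → 12800 — 1 stop lower (darker).
Net so far: 4 stops brighter. Shutter speed: 1/15 → 1/30 → 1/60 → 1/125 → 1/250.

1/250s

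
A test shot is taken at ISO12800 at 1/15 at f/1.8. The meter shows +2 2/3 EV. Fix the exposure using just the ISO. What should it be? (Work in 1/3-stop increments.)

ISO 2000

Overexposed by 2 2/3 stops → need 2 2/3 stops darker.
ISO: 12800 → 10000 → 8000 → 6400 → 5000 → 4000 → 3200 → 2500 → 2000.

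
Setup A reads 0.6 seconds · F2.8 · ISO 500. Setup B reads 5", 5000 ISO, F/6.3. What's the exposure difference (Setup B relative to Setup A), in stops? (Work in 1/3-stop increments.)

Aperture: f/2.8 → f/3.2 → f/3.5 → f/4 → f/4.5 → f/5 → f/5.6 → f/6.3 — 2 1/3 stops smaller aperture (darker).
Shutter speed: 0.6 → 0.8 → 1 → 1.3 → 1.6 → 2 → 2.5 → 3.2 → 4 → 5 — 3 stops slower (brighter).
ISO: 500 → 640 → 800 → 1000 → 1250 → 1600 → 2000 → 2500 → 3200 → 4000 → 5000 — 3 1/3 stops higher (brighter).
Net: −2 1/3 +3 +3 1/3 = +4 stops.

4 stops brighter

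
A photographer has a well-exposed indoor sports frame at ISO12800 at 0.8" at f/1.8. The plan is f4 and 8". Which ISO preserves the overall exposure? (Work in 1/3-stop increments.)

ISO 6400

Aperture: f/1.8 → f/2 → f/2.2 → f/2.5 → f/2.8 → f/3.2 → f/3.5 → f/4 — 2 1/3 stops smaller aperture (darker).
Shutter speed: 0.8 → 1 → 1.3 → 1.6 → 2 → 2.5 → 3.2 → 4 → 5 → 6 → 8 — 3 1/3 stops slower (brighter).
Net change so far: 1 stop brighter. Offset with the ISO: 12800 → 10000 → 8000 → 6400.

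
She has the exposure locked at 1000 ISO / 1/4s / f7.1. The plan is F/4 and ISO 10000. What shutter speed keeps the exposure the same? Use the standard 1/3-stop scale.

1/125s

Aperture: f/7.1 → f/6.3 → f/5.6 → f/5 → f/4.5 → f/4 — 1 2/3 stops opened up (brighter).
ISO: 1000 → 1250 → 1600 → 2000 → 2500 → 3200 → 4000 → 5000 → 6400 → 8000 → 10000 — 3 1/3 stops higher (brighter).
Net change so far: 5 stops brighter. Offset with the shutter speed: 1/4 → 1/5 → 1/6 → 1/8 → 1/10 → 1/13 → 1/15 → 1/20 → 1/25 → 1/30 → 1/40 → 1/50 → 1/60 → 1/80 → 1/100 → 1/125.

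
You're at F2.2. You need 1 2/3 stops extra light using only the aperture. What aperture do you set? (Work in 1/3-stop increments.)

Aperture: f/2.2 → f/2 → f/1.8 → f/1.6 → f/1.4 → f/1.2 — 1 2/3 stops wider (brighter).

f/1.2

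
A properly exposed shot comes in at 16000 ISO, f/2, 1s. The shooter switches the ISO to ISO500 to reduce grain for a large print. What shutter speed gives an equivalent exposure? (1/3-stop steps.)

ISO: 16000 → 12800 → 10000 → 8000 → 6400 → 5000 → 4000 → 3200 → 2500 → 2000 → 1600 → 1250 → 1000 → 800 → 640 → 500 — 5 stops dropped (darker).
Need 5 stops brighter from the shutter speed: 1 → 1.3 → 1.6 → 2 → 2.5 → 3.2 → 4 → 5 → 6 → 8 → 10 → 13 → 15 → 20 → 25 → 30.

30 s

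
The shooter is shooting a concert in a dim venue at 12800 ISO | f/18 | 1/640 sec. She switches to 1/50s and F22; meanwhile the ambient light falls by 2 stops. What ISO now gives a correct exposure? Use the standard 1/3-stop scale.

Scene light: 2 stops darker.
Shutter speed: 1/640 → 1/500 → 1/400 → 1/320 → 1/250 → 1/200 → 1/160 → 1/125 → 1/100 → 1/80 → 1/60 → 1/50 — 3 2/3 stops longer (brighter).
Aperture: f/18 → f/20 → f/22 — 2/3 stop narrower (darker).
Net so far: 1 stop brighter. ISO: 12800 → 10000 → 8000 → 6400.

ISO 6400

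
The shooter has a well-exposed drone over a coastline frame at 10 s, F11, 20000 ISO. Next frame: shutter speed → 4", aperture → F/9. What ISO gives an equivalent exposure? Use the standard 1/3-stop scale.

ISO 32000

Shutter speed: 10 → 8 → 6 → 5 → 4 — 1 1/3 stops faster (darker).
Aperture: f/11 → f/10 → f/9 — 2/3 stop larger aperture (brighter).
Net change so far: 2/3 stop darker. Offset with the ISO: 20000 → 25600 → 32000.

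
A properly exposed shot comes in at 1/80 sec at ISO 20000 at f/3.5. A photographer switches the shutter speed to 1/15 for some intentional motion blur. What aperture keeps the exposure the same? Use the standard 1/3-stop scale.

Shutter speed: 1/80 → 1/60 → 1/50 → 1/40 → 1/30 → 1/25 → 1/20 → 1/15 — 2 1/3 stops slower (brighter).
Need 2 1/3 stops darker from the aperture: f/3.5 → f/4 → f/4.5 → f/5 → f/5.6 → f/6.3 → f/7.1 → f/8.

f/8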